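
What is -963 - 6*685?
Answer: -5073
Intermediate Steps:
-963 - 6*685 = -963 - 4110 = -5073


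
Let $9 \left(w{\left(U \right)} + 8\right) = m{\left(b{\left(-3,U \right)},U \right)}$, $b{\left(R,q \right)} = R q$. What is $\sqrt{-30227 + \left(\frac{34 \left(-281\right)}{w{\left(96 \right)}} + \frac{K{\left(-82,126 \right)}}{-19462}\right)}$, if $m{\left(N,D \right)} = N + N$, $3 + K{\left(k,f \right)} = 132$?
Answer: $\frac{i \sqrt{102589253040977}}{58386} \approx 173.48 i$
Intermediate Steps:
$K{\left(k,f \right)} = 129$ ($K{\left(k,f \right)} = -3 + 132 = 129$)
$m{\left(N,D \right)} = 2 N$
$w{\left(U \right)} = -8 - \frac{2 U}{3}$ ($w{\left(U \right)} = -8 + \frac{2 \left(- 3 U\right)}{9} = -8 + \frac{\left(-6\right) U}{9} = -8 - \frac{2 U}{3}$)
$\sqrt{-30227 + \left(\frac{34 \left(-281\right)}{w{\left(96 \right)}} + \frac{K{\left(-82,126 \right)}}{-19462}\right)} = \sqrt{-30227 + \left(\frac{34 \left(-281\right)}{-8 - 64} + \frac{129}{-19462}\right)} = \sqrt{-30227 - \left(\frac{129}{19462} + \frac{9554}{-8 - 64}\right)} = \sqrt{-30227 - \left(\frac{129}{19462} + \frac{9554}{-72}\right)} = \sqrt{-30227 - - \frac{46482665}{350316}} = \sqrt{-30227 + \left(\frac{4777}{36} - \frac{129}{19462}\right)} = \sqrt{-30227 + \frac{46482665}{350316}} = \sqrt{- \frac{10542519067}{350316}} = \frac{i \sqrt{102589253040977}}{58386}$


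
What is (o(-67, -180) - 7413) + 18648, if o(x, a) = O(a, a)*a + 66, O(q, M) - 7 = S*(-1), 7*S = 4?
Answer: 71007/7 ≈ 10144.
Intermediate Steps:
S = 4/7 (S = (⅐)*4 = 4/7 ≈ 0.57143)
O(q, M) = 45/7 (O(q, M) = 7 + (4/7)*(-1) = 7 - 4/7 = 45/7)
o(x, a) = 66 + 45*a/7 (o(x, a) = 45*a/7 + 66 = 66 + 45*a/7)
(o(-67, -180) - 7413) + 18648 = ((66 + (45/7)*(-180)) - 7413) + 18648 = ((66 - 8100/7) - 7413) + 18648 = (-7638/7 - 7413) + 18648 = -59529/7 + 18648 = 71007/7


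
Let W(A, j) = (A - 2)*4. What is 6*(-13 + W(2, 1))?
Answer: -78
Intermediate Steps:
W(A, j) = -8 + 4*A (W(A, j) = (-2 + A)*4 = -8 + 4*A)
6*(-13 + W(2, 1)) = 6*(-13 + (-8 + 4*2)) = 6*(-13 + (-8 + 8)) = 6*(-13 + 0) = 6*(-13) = -78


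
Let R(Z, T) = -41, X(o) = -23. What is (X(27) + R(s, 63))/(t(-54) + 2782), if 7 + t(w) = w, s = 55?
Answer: -64/2721 ≈ -0.023521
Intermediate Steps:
t(w) = -7 + w
(X(27) + R(s, 63))/(t(-54) + 2782) = (-23 - 41)/((-7 - 54) + 2782) = -64/(-61 + 2782) = -64/2721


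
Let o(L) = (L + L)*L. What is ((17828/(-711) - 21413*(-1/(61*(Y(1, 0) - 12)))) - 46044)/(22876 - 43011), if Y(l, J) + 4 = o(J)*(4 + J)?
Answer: 6396842791/2794480272 ≈ 2.2891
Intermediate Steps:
o(L) = 2*L² (o(L) = (2*L)*L = 2*L²)
Y(l, J) = -4 + 2*J²*(4 + J) (Y(l, J) = -4 + (2*J²)*(4 + J) = -4 + 2*J²*(4 + J))
((17828/(-711) - 21413*(-1/(61*(Y(1, 0) - 12)))) - 46044)/(22876 - 43011) = ((17828/(-711) - 21413*(-1/(61*((-4 + 2*0³ + 8*0²) - 12)))) - 46044)/(22876 - 43011) = ((17828*(-1/711) - 21413*(-1/(61*((-4 + 2*0 + 8*0) - 12)))) - 46044)/(-20135) = ((-17828/711 - 21413*(-1/(61*((-4 + 0 + 0) - 12)))) - 46044)*(-1/20135) = ((-17828/711 - 21413*(-1/(61*(-4 - 12)))) - 46044)*(-1/20135) = ((-17828/711 - 21413/((-61*(-16)))) - 46044)*(-1/20135) = ((-17828/711 - 21413/976) - 46044)*(-1/20135) = (-32624771/693936 - 46044)*(-1/20135) = -31984213955/693936*(-1/20135) = 6396842791/2794480272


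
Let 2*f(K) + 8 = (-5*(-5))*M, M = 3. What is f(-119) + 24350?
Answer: 48767/2 ≈ 24384.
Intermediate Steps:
f(K) = 67/2 (f(K) = -4 + (-5*(-5)*3)/2 = -4 + (25*3)/2 = -4 + (½)*75 = -4 + 75/2 = 67/2)
f(-119) + 24350 = 67/2 + 24350 = 48767/2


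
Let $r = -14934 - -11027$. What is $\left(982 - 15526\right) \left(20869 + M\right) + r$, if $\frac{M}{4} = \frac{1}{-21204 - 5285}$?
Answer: $- \frac{8040011232251}{26489} \approx -3.0352 \cdot 10^{8}$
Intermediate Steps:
$M = - \frac{4}{26489}$ ($M = \frac{4}{-21204 - 5285} = \frac{4}{-26489} = 4 \left(- \frac{1}{26489}\right) = - \frac{4}{26489} \approx -0.00015101$)
$r = -3907$ ($r = -14934 + 11027 = -3907$)
$\left(982 - 15526\right) \left(20869 + M\right) + r = \left(982 - 15526\right) \left(20869 - \frac{4}{26489}\right) - 3907 = \left(-14544\right) \frac{552798937}{26489} - 3907 = - \frac{8039907739728}{26489} - 3907 = - \frac{8040011232251}{26489}$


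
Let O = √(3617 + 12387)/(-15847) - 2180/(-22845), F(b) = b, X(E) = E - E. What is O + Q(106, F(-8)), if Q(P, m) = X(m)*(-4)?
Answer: 436/4569 - 2*√4001/15847 ≈ 0.087443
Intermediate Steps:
X(E) = 0
Q(P, m) = 0 (Q(P, m) = 0*(-4) = 0)
O = 436/4569 - 2*√4001/15847 (O = √16004*(-1/15847) - 2180*(-1/22845) = (2*√4001)*(-1/15847) + 436/4569 = -2*√4001/15847 + 436/4569 = 436/4569 - 2*√4001/15847 ≈ 0.087443)
O + Q(106, F(-8)) = (436/4569 - 2*√4001/15847) + 0 = 436/4569 - 2*√4001/15847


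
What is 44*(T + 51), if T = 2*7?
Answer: 2860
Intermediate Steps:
T = 14
44*(T + 51) = 44*(14 + 51) = 44*65 = 2860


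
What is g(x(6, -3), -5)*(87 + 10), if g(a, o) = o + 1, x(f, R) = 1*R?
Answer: -388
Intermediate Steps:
x(f, R) = R
g(a, o) = 1 + o
g(x(6, -3), -5)*(87 + 10) = (1 - 5)*(87 + 10) = -4*97 = -388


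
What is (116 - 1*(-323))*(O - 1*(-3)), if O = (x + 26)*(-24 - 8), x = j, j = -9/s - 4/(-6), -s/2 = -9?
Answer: -1098817/3 ≈ -3.6627e+5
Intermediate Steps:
s = 18 (s = -2*(-9) = 18)
j = ⅙ (j = -9/18 - 4/(-6) = -9*1/18 - 4*(-⅙) = -½ + ⅔ = ⅙ ≈ 0.16667)
x = ⅙ ≈ 0.16667
O = -2512/3 (O = (⅙ + 26)*(-24 - 8) = (157/6)*(-32) = -2512/3 ≈ -837.33)
(116 - 1*(-323))*(O - 1*(-3)) = (116 - 1*(-323))*(-2512/3 - 1*(-3)) = (116 + 323)*(-2512/3 + 3) = 439*(-2503/3) = -1098817/3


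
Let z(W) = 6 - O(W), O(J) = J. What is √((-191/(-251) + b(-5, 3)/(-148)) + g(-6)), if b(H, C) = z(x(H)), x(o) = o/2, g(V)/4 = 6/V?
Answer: I*√4549051210/37148 ≈ 1.8156*I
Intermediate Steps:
g(V) = 24/V (g(V) = 4*(6/V) = 24/V)
x(o) = o/2 (x(o) = o*(½) = o/2)
z(W) = 6 - W
b(H, C) = 6 - H/2
√((-191/(-251) + b(-5, 3)/(-148)) + g(-6)) = √((-191/(-251) + (6 - ½*(-5))/(-148)) + 24/(-6)) = √((-191*(-1/251) + (6 + 5/2)*(-1/148)) + 24*(-⅙)) = √((191/251 + (17/2)*(-1/148)) - 4) = √((191/251 - 17/296) - 4) = √(52269/74296 - 4) = √(-244915/74296) = I*√4549051210/37148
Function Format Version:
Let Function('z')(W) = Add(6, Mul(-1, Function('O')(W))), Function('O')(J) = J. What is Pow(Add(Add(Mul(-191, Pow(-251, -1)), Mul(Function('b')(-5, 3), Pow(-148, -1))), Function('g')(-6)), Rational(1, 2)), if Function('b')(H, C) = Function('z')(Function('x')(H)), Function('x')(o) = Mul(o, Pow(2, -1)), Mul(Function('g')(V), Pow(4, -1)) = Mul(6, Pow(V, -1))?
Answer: Mul(Rational(1, 37148), I, Pow(4549051210, Rational(1, 2))) ≈ Mul(1.8156, I)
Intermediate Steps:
Function('g')(V) = Mul(24, Pow(V, -1)) (Function('g')(V) = Mul(4, Mul(6, Pow(V, -1))) = Mul(24, Pow(V, -1)))
Function('x')(o) = Mul(Rational(1, 2), o) (Function('x')(o) = Mul(o, Rational(1, 2)) = Mul(Rational(1, 2), o))
Function('z')(W) = Add(6, Mul(-1, W))
Function('b')(H, C) = Add(6, Mul(Rational(-1, 2), H)) (Function('b')(H, C) = Add(6, Mul(-1, Mul(Rational(1, 2), H))) = Add(6, Mul(Rational(-1, 2), H)))
Pow(Add(Add(Mul(-191, Pow(-251, -1)), Mul(Function('b')(-5, 3), Pow(-148, -1))), Function('g')(-6)), Rational(1, 2)) = Pow(Add(Add(Mul(-191, Pow(-251, -1)), Mul(Add(6, Mul(Rational(-1, 2), -5)), Pow(-148, -1))), Mul(24, Pow(-6, -1))), Rational(1, 2)) = Pow(Add(Add(Mul(-191, Rational(-1, 251)), Mul(Add(6, Rational(5, 2)), Rational(-1, 148))), Mul(24, Rational(-1, 6))), Rational(1, 2)) = Pow(Add(Add(Rational(191, 251), Mul(Rational(17, 2), Rational(-1, 148))), -4), Rational(1, 2)) = Pow(Add(Add(Rational(191, 251), Rational(-17, 296)), -4), Rational(1, 2)) = Pow(Add(Rational(52269, 74296), -4), Rational(1, 2)) = Pow(Rational(-244915, 74296), Rational(1, 2)) = Mul(Rational(1, 37148), I, Pow(4549051210, Rational(1, 2)))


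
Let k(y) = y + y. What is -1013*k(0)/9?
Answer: 0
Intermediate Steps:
k(y) = 2*y
-1013*k(0)/9 = -1013*2*0/9 = -0/9 = -1013*0 = 0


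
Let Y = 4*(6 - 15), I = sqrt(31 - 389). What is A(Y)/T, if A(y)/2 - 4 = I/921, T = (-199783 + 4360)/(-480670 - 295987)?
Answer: 6213256/195423 + 1553314*I*sqrt(358)/179984583 ≈ 31.794 + 0.16329*I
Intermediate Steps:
I = I*sqrt(358) (I = sqrt(-358) = I*sqrt(358) ≈ 18.921*I)
Y = -36 (Y = 4*(-9) = -36)
T = 195423/776657 (T = -195423/(-776657) = -195423*(-1/776657) = 195423/776657 ≈ 0.25162)
A(y) = 8 + 2*I*sqrt(358)/921 (A(y) = 8 + 2*((I*sqrt(358))/921) = 8 + 2*((I*sqrt(358))*(1/921)) = 8 + 2*(I*sqrt(358)/921) = 8 + 2*I*sqrt(358)/921)
A(Y)/T = (8 + 2*I*sqrt(358)/921)/(195423/776657) = (8 + 2*I*sqrt(358)/921)*(776657/195423) = 6213256/195423 + 1553314*I*sqrt(358)/179984583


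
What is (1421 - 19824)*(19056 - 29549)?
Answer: 193102679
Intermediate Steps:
(1421 - 19824)*(19056 - 29549) = -18403*(-10493) = 193102679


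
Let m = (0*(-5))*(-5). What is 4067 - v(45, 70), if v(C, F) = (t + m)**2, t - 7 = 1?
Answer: 4003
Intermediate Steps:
m = 0 (m = 0*(-5) = 0)
t = 8 (t = 7 + 1 = 8)
v(C, F) = 64 (v(C, F) = (8 + 0)**2 = 8**2 = 64)
4067 - v(45, 70) = 4067 - 1*64 = 4067 - 64 = 4003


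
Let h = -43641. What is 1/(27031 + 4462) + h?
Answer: -1374386012/31493 ≈ -43641.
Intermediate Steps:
1/(27031 + 4462) + h = 1/(27031 + 4462) - 43641 = 1/31493 - 43641 = -1374386012/31493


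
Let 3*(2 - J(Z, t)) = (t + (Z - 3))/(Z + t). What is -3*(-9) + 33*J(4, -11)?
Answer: 541/7 ≈ 77.286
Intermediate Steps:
J(Z, t) = 2 - (-3 + Z + t)/(3*(Z + t)) (J(Z, t) = 2 - (t + (Z - 3))/(3*(Z + t)) = 2 - (t + (-3 + Z))/(3*(Z + t)) = 2 - (-3 + Z + t)/(3*(Z + t)))
-3*(-9) + 33*J(4, -11) = -3*(-9) + 33*((3 + 5*4 + 5*(-11))/(3*(4 - 11))) = 27 + 33*((⅓)*(3 + 20 - 55)/(-7)) = 27 + 33*((⅓)*(-⅐)*(-32)) = 27 + 33*(32/21) = 27 + 352/7 = 541/7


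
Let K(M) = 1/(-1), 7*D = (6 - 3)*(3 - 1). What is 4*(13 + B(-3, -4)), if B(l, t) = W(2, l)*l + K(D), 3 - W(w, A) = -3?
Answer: -24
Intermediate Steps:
D = 6/7 (D = ((6 - 3)*(3 - 1))/7 = (3*2)/7 = (⅐)*6 = 6/7 ≈ 0.85714)
W(w, A) = 6 (W(w, A) = 3 - 1*(-3) = 3 + 3 = 6)
K(M) = -1
B(l, t) = -1 + 6*l (B(l, t) = 6*l - 1 = -1 + 6*l)
4*(13 + B(-3, -4)) = 4*(13 + (-1 + 6*(-3))) = 4*(13 + (-1 - 18)) = 4*(13 - 19) = 4*(-6) = -24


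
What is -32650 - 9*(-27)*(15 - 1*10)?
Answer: -31435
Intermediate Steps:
-32650 - 9*(-27)*(15 - 1*10) = -32650 - (-243)*(15 - 10) = -32650 - (-243)*5 = -32650 - 1*(-1215) = -32650 + 1215 = -31435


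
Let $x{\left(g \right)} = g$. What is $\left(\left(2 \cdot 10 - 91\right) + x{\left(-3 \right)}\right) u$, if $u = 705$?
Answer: $-52170$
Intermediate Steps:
$\left(\left(2 \cdot 10 - 91\right) + x{\left(-3 \right)}\right) u = \left(\left(2 \cdot 10 - 91\right) - 3\right) 705 = \left(\left(20 - 91\right) - 3\right) 705 = \left(-71 - 3\right) 705 = \left(-74\right) 705 = -52170$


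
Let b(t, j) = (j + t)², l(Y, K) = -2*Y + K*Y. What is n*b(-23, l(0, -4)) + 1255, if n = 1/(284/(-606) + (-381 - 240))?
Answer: 236162488/188305 ≈ 1254.1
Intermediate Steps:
n = -303/188305 (n = 1/(284*(-1/606) - 621) = 1/(-142/303 - 621) = 1/(-188305/303) = -303/188305 ≈ -0.0016091)
n*b(-23, l(0, -4)) + 1255 = -303*(0*(-2 - 4) - 23)²/188305 + 1255 = -303*(0*(-6) - 23)²/188305 + 1255 = -303*(0 - 23)²/188305 + 1255 = -303/188305*(-23)² + 1255 = -303/188305*529 + 1255 = -160287/188305 + 1255 = 236162488/188305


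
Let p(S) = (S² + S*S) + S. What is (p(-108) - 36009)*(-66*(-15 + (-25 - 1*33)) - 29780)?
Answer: 319239018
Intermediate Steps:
p(S) = S + 2*S² (p(S) = (S² + S²) + S = 2*S² + S = S + 2*S²)
(p(-108) - 36009)*(-66*(-15 + (-25 - 1*33)) - 29780) = (-108*(1 + 2*(-108)) - 36009)*(-66*(-15 + (-25 - 1*33)) - 29780) = (-108*(1 - 216) - 36009)*(-66*(-15 + (-25 - 33)) - 29780) = (-108*(-215) - 36009)*(-66*(-15 - 58) - 29780) = (23220 - 36009)*(-66*(-73) - 29780) = -12789*(4818 - 29780) = -12789*(-24962) = 319239018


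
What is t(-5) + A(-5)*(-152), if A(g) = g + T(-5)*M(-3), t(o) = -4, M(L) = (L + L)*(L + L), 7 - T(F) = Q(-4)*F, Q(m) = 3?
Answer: -119628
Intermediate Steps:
T(F) = 7 - 3*F
M(L) = 4*L² (M(L) = (2*L)*(2*L) = 4*L²)
A(g) = 792 + g (A(g) = g + (7 - 3*(-5))*(4*(-3)²) = g + (7 + 15)*(4*9) = g + 22*36 = g + 792 = 792 + g)
t(-5) + A(-5)*(-152) = -4 + (792 - 5)*(-152) = -4 + 787*(-152) = -4 - 119624 = -119628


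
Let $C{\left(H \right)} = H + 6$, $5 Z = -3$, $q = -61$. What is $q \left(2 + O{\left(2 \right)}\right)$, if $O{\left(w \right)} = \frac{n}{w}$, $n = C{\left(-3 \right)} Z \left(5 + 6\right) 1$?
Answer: $\frac{4819}{10} \approx 481.9$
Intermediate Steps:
$Z = - \frac{3}{5}$ ($Z = \frac{1}{5} \left(-3\right) = - \frac{3}{5} \approx -0.6$)
$C{\left(H \right)} = 6 + H$
$n = - \frac{99}{5}$ ($n = \left(6 - 3\right) \left(- \frac{3}{5}\right) \left(5 + 6\right) 1 = 3 \left(- \frac{3}{5}\right) 11 \cdot 1 = \left(- \frac{9}{5}\right) 11 = - \frac{99}{5} \approx -19.8$)
$O{\left(w \right)} = - \frac{99}{5 w}$
$q \left(2 + O{\left(2 \right)}\right) = - 61 \left(2 - \frac{99}{5 \cdot 2}\right) = - 61 \left(2 - \frac{99}{10}\right) = \left(-61\right) \left(- \frac{79}{10}\right) = \frac{4819}{10}$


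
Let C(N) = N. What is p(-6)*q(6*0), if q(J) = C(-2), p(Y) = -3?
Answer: 6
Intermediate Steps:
q(J) = -2
p(-6)*q(6*0) = -3*(-2) = 6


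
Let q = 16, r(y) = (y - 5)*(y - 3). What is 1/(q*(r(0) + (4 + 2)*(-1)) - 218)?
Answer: -1/74 ≈ -0.013514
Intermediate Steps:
r(y) = (-5 + y)*(-3 + y)
1/(q*(r(0) + (4 + 2)*(-1)) - 218) = 1/(16*((15 + 0² - 8*0) + (4 + 2)*(-1)) - 218) = 1/(16*((15 + 0 + 0) + 6*(-1)) - 218) = 1/(16*(15 - 6) - 218) = 1/(16*9 - 218) = 1/(144 - 218) = 1/(-74) = -1/74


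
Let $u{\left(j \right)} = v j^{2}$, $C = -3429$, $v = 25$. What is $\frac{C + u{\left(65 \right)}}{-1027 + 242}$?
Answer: $- \frac{102196}{785} \approx -130.19$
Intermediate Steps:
$u{\left(j \right)} = 25 j^{2}$
$\frac{C + u{\left(65 \right)}}{-1027 + 242} = \frac{-3429 + 25 \cdot 65^{2}}{-1027 + 242} = \frac{-3429 + 25 \cdot 4225}{-785} = \left(-3429 + 105625\right) \left(- \frac{1}{785}\right) = 102196 \left(- \frac{1}{785}\right) = - \frac{102196}{785}$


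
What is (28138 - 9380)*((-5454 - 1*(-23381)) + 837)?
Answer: 351975112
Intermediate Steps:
(28138 - 9380)*((-5454 - 1*(-23381)) + 837) = 18758*((-5454 + 23381) + 837) = 18758*(17927 + 837) = 18758*18764 = 351975112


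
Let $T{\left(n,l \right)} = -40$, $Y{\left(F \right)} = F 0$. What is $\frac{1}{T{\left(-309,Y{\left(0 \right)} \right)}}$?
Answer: $- \frac{1}{40} \approx -0.025$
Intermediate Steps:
$Y{\left(F \right)} = 0$
$\frac{1}{T{\left(-309,Y{\left(0 \right)} \right)}} = \frac{1}{-40} = - \frac{1}{40}$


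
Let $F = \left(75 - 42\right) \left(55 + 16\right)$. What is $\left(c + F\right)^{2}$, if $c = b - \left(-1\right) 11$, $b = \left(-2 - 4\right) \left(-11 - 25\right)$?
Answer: $6604900$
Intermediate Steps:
$F = 2343$ ($F = 33 \cdot 71 = 2343$)
$b = 216$ ($b = \left(-6\right) \left(-36\right) = 216$)
$c = 227$ ($c = 216 - \left(-1\right) 11 = 216 - -11 = 216 + 11 = 227$)
$\left(c + F\right)^{2} = \left(227 + 2343\right)^{2} = 2570^{2} = 6604900$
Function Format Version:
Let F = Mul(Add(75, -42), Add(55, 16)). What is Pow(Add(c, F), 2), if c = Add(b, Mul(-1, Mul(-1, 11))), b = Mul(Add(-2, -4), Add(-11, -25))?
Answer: 6604900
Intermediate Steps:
F = 2343 (F = Mul(33, 71) = 2343)
b = 216 (b = Mul(-6, -36) = 216)
c = 227 (c = Add(216, Mul(-1, Mul(-1, 11))) = Add(216, Mul(-1, -11)) = Add(216, 11) = 227)
Pow(Add(c, F), 2) = Pow(Add(227, 2343), 2) = Pow(2570, 2) = 6604900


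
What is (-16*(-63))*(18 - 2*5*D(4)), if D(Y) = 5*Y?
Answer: -183456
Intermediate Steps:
(-16*(-63))*(18 - 2*5*D(4)) = (-16*(-63))*(18 - 2*5*5*4) = 1008*(18 - 10*20) = 1008*(18 - 1*200) = 1008*(18 - 200) = 1008*(-182) = -183456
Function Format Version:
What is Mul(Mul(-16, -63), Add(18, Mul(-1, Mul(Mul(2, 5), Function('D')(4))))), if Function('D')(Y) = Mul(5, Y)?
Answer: -183456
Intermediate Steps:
Mul(Mul(-16, -63), Add(18, Mul(-1, Mul(Mul(2, 5), Function('D')(4))))) = Mul(Mul(-16, -63), Add(18, Mul(-1, Mul(Mul(2, 5), Mul(5, 4))))) = Mul(1008, Add(18, Mul(-1, Mul(10, 20)))) = Mul(1008, Add(18, Mul(-1, 200))) = Mul(1008, Add(18, -200)) = Mul(1008, -182) = -183456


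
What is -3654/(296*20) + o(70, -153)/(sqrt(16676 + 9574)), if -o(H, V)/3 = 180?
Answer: -1827/2960 - 18*sqrt(42)/35 ≈ -3.9502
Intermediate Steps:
o(H, V) = -540 (o(H, V) = -3*180 = -540)
-3654/(296*20) + o(70, -153)/(sqrt(16676 + 9574)) = -3654/(296*20) - 540/sqrt(16676 + 9574) = -3654/5920 - 540*sqrt(42)/1050 = -3654*1/5920 - 540*sqrt(42)/1050 = -1827/2960 - 18*sqrt(42)/35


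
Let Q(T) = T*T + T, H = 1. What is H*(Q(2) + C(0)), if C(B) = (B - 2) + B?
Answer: 4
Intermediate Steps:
Q(T) = T + T² (Q(T) = T² + T = T + T²)
C(B) = -2 + 2*B (C(B) = (-2 + B) + B = -2 + 2*B)
H*(Q(2) + C(0)) = 1*(2*(1 + 2) + (-2 + 2*0)) = 1*(2*3 + (-2 + 0)) = 1*(6 - 2) = 1*4 = 4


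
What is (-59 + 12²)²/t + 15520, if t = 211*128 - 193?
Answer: 83235205/5363 ≈ 15520.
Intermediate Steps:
t = 26815 (t = 27008 - 193 = 26815)
(-59 + 12²)²/t + 15520 = (-59 + 12²)²/26815 + 15520 = (-59 + 144)²*(1/26815) + 15520 = 85²*(1/26815) + 15520 = 7225*(1/26815) + 15520 = 1445/5363 + 15520 = 83235205/5363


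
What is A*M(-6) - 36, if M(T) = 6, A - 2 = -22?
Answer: -156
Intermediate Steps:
A = -20 (A = 2 - 22 = -20)
A*M(-6) - 36 = -20*6 - 36 = -120 - 36 = -156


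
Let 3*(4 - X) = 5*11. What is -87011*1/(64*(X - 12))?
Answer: 261033/5056 ≈ 51.628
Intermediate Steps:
X = -43/3 (X = 4 - 5*11/3 = 4 - ⅓*55 = 4 - 55/3 = -43/3 ≈ -14.333)
-87011*1/(64*(X - 12)) = -87011*1/(64*(-43/3 - 12)) = -87011/((-79/3*64)) = -87011/(-5056/3) = -87011*(-3/5056) = 261033/5056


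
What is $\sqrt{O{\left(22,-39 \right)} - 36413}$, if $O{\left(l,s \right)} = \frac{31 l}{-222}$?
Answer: $\frac{2 i \sqrt{112170606}}{111} \approx 190.83 i$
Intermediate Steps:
$O{\left(l,s \right)} = - \frac{31 l}{222}$ ($O{\left(l,s \right)} = 31 l \left(- \frac{1}{222}\right) = - \frac{31 l}{222}$)
$\sqrt{O{\left(22,-39 \right)} - 36413} = \sqrt{\left(- \frac{31}{222}\right) 22 - 36413} = \sqrt{- \frac{341}{111} - 36413} = \sqrt{- \frac{4042184}{111}} = \frac{2 i \sqrt{112170606}}{111}$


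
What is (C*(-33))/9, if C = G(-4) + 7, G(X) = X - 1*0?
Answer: -11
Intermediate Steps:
G(X) = X (G(X) = X + 0 = X)
C = 3 (C = -4 + 7 = 3)
(C*(-33))/9 = (3*(-33))/9 = -99*⅑ = -11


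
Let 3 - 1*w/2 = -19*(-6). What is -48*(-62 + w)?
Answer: 13632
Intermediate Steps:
w = -222 (w = 6 - (-38)*(-6) = 6 - 2*114 = 6 - 228 = -222)
-48*(-62 + w) = -48*(-62 - 222) = -48*(-284) = 13632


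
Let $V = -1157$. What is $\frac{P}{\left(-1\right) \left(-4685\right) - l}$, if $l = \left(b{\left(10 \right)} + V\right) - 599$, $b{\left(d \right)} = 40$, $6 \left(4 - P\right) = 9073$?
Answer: $- \frac{9049}{38406} \approx -0.23561$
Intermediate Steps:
$P = - \frac{9049}{6}$ ($P = 4 - \frac{9073}{6} = - \frac{9049}{6} \approx -1508.2$)
$l = -1716$ ($l = \left(40 - 1157\right) - 599 = -1117 - 599 = -1716$)
$\frac{P}{\left(-1\right) \left(-4685\right) - l} = - \frac{9049}{6 \left(\left(-1\right) \left(-4685\right) - -1716\right)} = - \frac{9049}{6 \left(4685 + 1716\right)} = - \frac{9049}{6 \cdot 6401} = \left(- \frac{9049}{6}\right) \frac{1}{6401} = - \frac{9049}{38406}$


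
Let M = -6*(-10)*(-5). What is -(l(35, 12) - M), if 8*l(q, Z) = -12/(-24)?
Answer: -4801/16 ≈ -300.06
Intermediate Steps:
l(q, Z) = 1/16 (l(q, Z) = (-12/(-24))/8 = (-12*(-1/24))/8 = (⅛)*(½) = 1/16)
M = -300 (M = 60*(-5) = -300)
-(l(35, 12) - M) = -(1/16 - 1*(-300)) = -(1/16 + 300) = -1*4801/16 = -4801/16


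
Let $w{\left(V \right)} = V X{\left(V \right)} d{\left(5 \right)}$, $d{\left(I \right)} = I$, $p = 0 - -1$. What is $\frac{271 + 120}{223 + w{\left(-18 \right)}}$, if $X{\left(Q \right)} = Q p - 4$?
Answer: $\frac{391}{2203} \approx 0.17749$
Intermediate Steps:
$p = 1$ ($p = 0 + 1 = 1$)
$X{\left(Q \right)} = -4 + Q$ ($X{\left(Q \right)} = Q 1 - 4 = Q - 4 = -4 + Q$)
$w{\left(V \right)} = 5 V \left(-4 + V\right)$ ($w{\left(V \right)} = V \left(-4 + V\right) 5 = 5 V \left(-4 + V\right)$)
$\frac{271 + 120}{223 + w{\left(-18 \right)}} = \frac{271 + 120}{223 + 5 \left(-18\right) \left(-4 - 18\right)} = \frac{391}{223 + 5 \left(-18\right) \left(-22\right)} = \frac{391}{223 + 1980} = \frac{391}{2203}$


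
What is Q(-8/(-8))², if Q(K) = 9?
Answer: 81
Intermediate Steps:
Q(-8/(-8))² = 9² = 81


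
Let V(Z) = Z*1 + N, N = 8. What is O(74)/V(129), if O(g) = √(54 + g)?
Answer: 8*√2/137 ≈ 0.082582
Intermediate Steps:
V(Z) = 8 + Z (V(Z) = Z*1 + 8 = Z + 8 = 8 + Z)
O(74)/V(129) = √(54 + 74)/(8 + 129) = √128/137 = (8*√2)*(1/137) = 8*√2/137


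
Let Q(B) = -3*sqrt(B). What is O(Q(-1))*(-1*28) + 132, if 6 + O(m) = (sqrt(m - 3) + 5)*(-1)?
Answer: 440 + 28*sqrt(-3 - 3*I) ≈ 462.07 - 53.283*I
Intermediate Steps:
O(m) = -11 - sqrt(-3 + m) (O(m) = -6 + (sqrt(m - 3) + 5)*(-1) = -6 + (sqrt(-3 + m) + 5)*(-1) = -6 + (5 + sqrt(-3 + m))*(-1) = -6 + (-5 - sqrt(-3 + m)) = -11 - sqrt(-3 + m))
O(Q(-1))*(-1*28) + 132 = (-11 - sqrt(-3 - 3*I))*(-1*28) + 132 = (-11 - sqrt(-3 - 3*I))*(-28) + 132 = (308 + 28*sqrt(-3 - 3*I)) + 132 = 440 + 28*sqrt(-3 - 3*I)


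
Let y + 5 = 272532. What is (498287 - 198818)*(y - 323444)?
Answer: -15248063073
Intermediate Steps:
y = 272527 (y = -5 + 272532 = 272527)
(498287 - 198818)*(y - 323444) = (498287 - 198818)*(272527 - 323444) = 299469*(-50917) = -15248063073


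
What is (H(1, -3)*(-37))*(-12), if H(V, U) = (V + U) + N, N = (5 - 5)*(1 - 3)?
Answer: -888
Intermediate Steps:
N = 0 (N = 0*(-2) = 0)
H(V, U) = U + V (H(V, U) = (V + U) + 0 = (U + V) + 0 = U + V)
(H(1, -3)*(-37))*(-12) = ((-3 + 1)*(-37))*(-12) = -2*(-37)*(-12) = 74*(-12) = -888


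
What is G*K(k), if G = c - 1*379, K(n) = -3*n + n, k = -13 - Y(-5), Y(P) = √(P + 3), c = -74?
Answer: -11778 - 906*I*√2 ≈ -11778.0 - 1281.3*I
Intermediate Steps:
Y(P) = √(3 + P)
k = -13 - I*√2 (k = -13 - √(3 - 5) = -13 - √(-2) = -13 - I*√2 ≈ -13.0 - 1.4142*I)
K(n) = -2*n
G = -453 (G = -74 - 1*379 = -74 - 379 = -453)
G*K(k) = -(-906)*(-13 - I*√2) = -453*(26 + 2*I*√2) = -11778 - 906*I*√2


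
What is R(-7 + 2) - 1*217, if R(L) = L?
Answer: -222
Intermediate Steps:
R(-7 + 2) - 1*217 = (-7 + 2) - 1*217 = -5 - 217 = -222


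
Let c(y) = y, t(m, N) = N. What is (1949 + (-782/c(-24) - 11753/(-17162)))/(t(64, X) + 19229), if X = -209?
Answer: 204118117/1958527440 ≈ 0.10422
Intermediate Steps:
(1949 + (-782/c(-24) - 11753/(-17162)))/(t(64, X) + 19229) = (1949 + (-782/(-24) - 11753/(-17162)))/(-209 + 19229) = (1949 + (-782*(-1/24) - 11753*(-1/17162)))/19020 = (1949 + (391/12 + 11753/17162))*(1/19020) = (1949 + 3425689/102972)*(1/19020) = (204118117/102972)*(1/19020) = 204118117/1958527440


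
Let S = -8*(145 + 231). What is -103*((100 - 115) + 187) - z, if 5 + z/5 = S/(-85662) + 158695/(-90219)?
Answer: -1339759301854/75768039 ≈ -17682.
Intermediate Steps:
S = -3008 (S = -8*376 = -3008)
z = -2547277070/75768039 (z = -25 + 5*(-3008/(-85662) + 158695/(-90219)) = -25 + 5*(-3008*(-1/85662) + 158695*(-1/90219)) = -25 + 5*(1504/42831 - 9335/5307) = -25 + 5*(-130615219/75768039) = -25 - 653076095/75768039 = -2547277070/75768039 ≈ -33.619)
-103*((100 - 115) + 187) - z = -103*((100 - 115) + 187) - 1*(-2547277070/75768039) = -103*(-15 + 187) + 2547277070/75768039 = -103*172 + 2547277070/75768039 = -17716 + 2547277070/75768039 = -1339759301854/75768039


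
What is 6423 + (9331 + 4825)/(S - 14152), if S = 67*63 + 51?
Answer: 15861271/2470 ≈ 6421.6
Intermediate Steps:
S = 4272 (S = 4221 + 51 = 4272)
6423 + (9331 + 4825)/(S - 14152) = 6423 + (9331 + 4825)/(4272 - 14152) = 6423 + 14156/(-9880) = 6423 + 14156*(-1/9880) = 6423 - 3539/2470 = 15861271/2470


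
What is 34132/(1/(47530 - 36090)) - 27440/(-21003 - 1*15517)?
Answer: 356499183726/913 ≈ 3.9047e+8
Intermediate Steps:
34132/(1/(47530 - 36090)) - 27440/(-21003 - 1*15517) = 34132/(1/11440) - 27440/(-21003 - 15517) = 34132/(1/11440) - 27440/(-36520) = 34132*11440 - 27440*(-1/36520) = 390470080 + 686/913 = 356499183726/913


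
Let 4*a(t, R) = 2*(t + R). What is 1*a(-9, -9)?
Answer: -9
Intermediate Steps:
a(t, R) = R/2 + t/2 (a(t, R) = (2*(t + R))/4 = (2*(R + t))/4 = (2*R + 2*t)/4 = R/2 + t/2)
1*a(-9, -9) = 1*((½)*(-9) + (½)*(-9)) = 1*(-9/2 - 9/2) = 1*(-9) = -9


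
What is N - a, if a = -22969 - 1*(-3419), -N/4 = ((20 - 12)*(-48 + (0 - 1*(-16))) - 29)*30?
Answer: 53750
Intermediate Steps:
N = 34200 (N = -4*((20 - 12)*(-48 + (0 - 1*(-16))) - 29)*30 = -4*(8*(-48 + (0 + 16)) - 29)*30 = -4*(8*(-48 + 16) - 29)*30 = -4*(8*(-32) - 29)*30 = -4*(-256 - 29)*30 = -(-1140)*30 = -4*(-8550) = 34200)
a = -19550 (a = -22969 + 3419 = -19550)
N - a = 34200 - 1*(-19550) = 34200 + 19550 = 53750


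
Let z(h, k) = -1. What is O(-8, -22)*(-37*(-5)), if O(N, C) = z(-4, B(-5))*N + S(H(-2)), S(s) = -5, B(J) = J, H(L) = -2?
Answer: 555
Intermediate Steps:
O(N, C) = -5 - N (O(N, C) = -N - 5 = -5 - N)
O(-8, -22)*(-37*(-5)) = (-5 - 1*(-8))*(-37*(-5)) = (-5 + 8)*185 = 3*185 = 555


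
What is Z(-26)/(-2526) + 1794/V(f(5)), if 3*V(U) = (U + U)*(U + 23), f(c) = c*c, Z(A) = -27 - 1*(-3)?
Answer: 379237/168400 ≈ 2.2520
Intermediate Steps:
Z(A) = -24 (Z(A) = -27 + 3 = -24)
f(c) = c²
V(U) = 2*U*(23 + U)/3 (V(U) = ((U + U)*(U + 23))/3 = ((2*U)*(23 + U))/3 = (2*U*(23 + U))/3 = 2*U*(23 + U)/3)
Z(-26)/(-2526) + 1794/V(f(5)) = -24/(-2526) + 1794/(((⅔)*5²*(23 + 5²))) = -24*(-1/2526) + 1794/(((⅔)*25*(23 + 25))) = 4/421 + 1794/(((⅔)*25*48)) = 4/421 + 1794/800 = 4/421 + 1794*(1/800) = 4/421 + 897/400 = 379237/168400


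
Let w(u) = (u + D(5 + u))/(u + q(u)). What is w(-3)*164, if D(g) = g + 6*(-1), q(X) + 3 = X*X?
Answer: -1148/3 ≈ -382.67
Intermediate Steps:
q(X) = -3 + X² (q(X) = -3 + X*X = -3 + X²)
D(g) = -6 + g (D(g) = g - 6 = -6 + g)
w(u) = (-1 + 2*u)/(-3 + u + u²) (w(u) = (u + (-6 + (5 + u)))/(u + (-3 + u²)) = (u + (-1 + u))/(-3 + u + u²) = (-1 + 2*u)/(-3 + u + u²))
w(-3)*164 = ((-1 + 2*(-3))/(-3 - 3 + (-3)²))*164 = ((-1 - 6)/(-3 - 3 + 9))*164 = (-7/3)*164 = ((⅓)*(-7))*164 = -7/3*164 = -1148/3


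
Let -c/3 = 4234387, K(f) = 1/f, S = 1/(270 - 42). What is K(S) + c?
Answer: -12702933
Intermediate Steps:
S = 1/228 ≈ 0.0043860
c = -12703161 (c = -3*4234387 = -12703161)
K(S) + c = 1/(1/228) - 12703161 = 228 - 12703161 = -12702933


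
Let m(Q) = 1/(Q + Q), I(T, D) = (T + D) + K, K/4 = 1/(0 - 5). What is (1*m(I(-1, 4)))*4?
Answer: 10/11 ≈ 0.90909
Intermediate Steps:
K = -⅘ (K = 4/(0 - 5) = 4/(-5) = 4*(-⅕) = -⅘ ≈ -0.80000)
I(T, D) = -⅘ + D + T (I(T, D) = (T + D) - ⅘ = (D + T) - ⅘ = -⅘ + D + T)
m(Q) = 1/(2*Q)
(1*m(I(-1, 4)))*4 = (1*(1/(2*(-⅘ + 4 - 1))))*4 = (1*(1/(2*(11/5))))*4 = (1*((½)*(5/11)))*4 = (1*(5/22))*4 = (5/22)*4 = 10/11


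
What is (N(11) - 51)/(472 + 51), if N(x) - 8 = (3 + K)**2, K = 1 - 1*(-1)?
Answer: -18/523 ≈ -0.034417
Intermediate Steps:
K = 2 (K = 1 + 1 = 2)
N(x) = 33 (N(x) = 8 + (3 + 2)**2 = 8 + 5**2 = 8 + 25 = 33)
(N(11) - 51)/(472 + 51) = (33 - 51)/(472 + 51) = -18/523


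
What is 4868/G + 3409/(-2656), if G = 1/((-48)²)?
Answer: 29789352623/2656 ≈ 1.1216e+7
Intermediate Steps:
G = 1/2304 ≈ 0.00043403
4868/G + 3409/(-2656) = 4868/(1/2304) + 3409/(-2656) = 4868*2304 + 3409*(-1/2656) = 11215872 - 3409/2656 = 29789352623/2656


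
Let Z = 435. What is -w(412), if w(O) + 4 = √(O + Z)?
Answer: 4 - 11*√7 ≈ -25.103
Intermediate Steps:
w(O) = -4 + √(435 + O) (w(O) = -4 + √(O + 435) = -4 + √(435 + O))
-w(412) = -(-4 + √(435 + 412)) = -(-4 + √847) = -(-4 + 11*√7) = 4 - 11*√7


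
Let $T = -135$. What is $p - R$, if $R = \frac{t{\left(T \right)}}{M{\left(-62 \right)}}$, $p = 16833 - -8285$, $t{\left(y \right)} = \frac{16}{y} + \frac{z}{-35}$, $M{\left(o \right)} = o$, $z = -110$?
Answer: $\frac{735833239}{29295} \approx 25118.0$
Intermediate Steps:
$t{\left(y \right)} = \frac{22}{7} + \frac{16}{y}$ ($t{\left(y \right)} = \frac{16}{y} - \frac{110}{-35} = \frac{16}{y} - - \frac{22}{7} = \frac{16}{y} + \frac{22}{7} = \frac{22}{7} + \frac{16}{y}$)
$p = 25118$ ($p = 16833 + 8285 = 25118$)
$R = - \frac{1429}{29295}$ ($R = \frac{\frac{22}{7} + \frac{16}{-135}}{-62} = \left(\frac{22}{7} + 16 \left(- \frac{1}{135}\right)\right) \left(- \frac{1}{62}\right) = \left(\frac{22}{7} - \frac{16}{135}\right) \left(- \frac{1}{62}\right) = \frac{2858}{945} \left(- \frac{1}{62}\right) = - \frac{1429}{29295} \approx -0.04878$)
$p - R = 25118 - - \frac{1429}{29295} = 25118 + \frac{1429}{29295} = \frac{735833239}{29295}$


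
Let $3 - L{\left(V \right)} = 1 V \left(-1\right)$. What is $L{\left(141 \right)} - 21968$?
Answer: $-21824$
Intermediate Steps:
$L{\left(V \right)} = 3 + V$ ($L{\left(V \right)} = 3 - 1 V \left(-1\right) = 3 - V \left(-1\right) = 3 - - V = 3 + V$)
$L{\left(141 \right)} - 21968 = \left(3 + 141\right) - 21968 = 144 - 21968 = -21824$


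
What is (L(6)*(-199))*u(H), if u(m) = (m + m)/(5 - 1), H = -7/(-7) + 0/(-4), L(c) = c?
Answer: -597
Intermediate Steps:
H = 1 (H = -7*(-⅐) + 0*(-¼) = 1 + 0 = 1)
u(m) = m/2 (u(m) = (2*m)/4 = (2*m)*(¼) = m/2)
(L(6)*(-199))*u(H) = (6*(-199))*((½)*1) = -1194*½ = -597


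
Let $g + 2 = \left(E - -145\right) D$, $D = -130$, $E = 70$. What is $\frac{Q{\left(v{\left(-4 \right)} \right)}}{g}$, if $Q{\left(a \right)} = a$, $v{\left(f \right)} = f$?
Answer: $\frac{1}{6988} \approx 0.0001431$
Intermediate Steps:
$g = -27952$ ($g = -2 + \left(70 - -145\right) \left(-130\right) = -2 + \left(70 + 145\right) \left(-130\right) = -2 + 215 \left(-130\right) = -2 - 27950 = -27952$)
$\frac{Q{\left(v{\left(-4 \right)} \right)}}{g} = - \frac{4}{-27952} = \left(-4\right) \left(- \frac{1}{27952}\right) = \frac{1}{6988}$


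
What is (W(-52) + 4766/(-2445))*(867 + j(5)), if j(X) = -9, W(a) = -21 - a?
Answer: 20314294/815 ≈ 24926.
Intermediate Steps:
(W(-52) + 4766/(-2445))*(867 + j(5)) = ((-21 - 1*(-52)) + 4766/(-2445))*(867 - 9) = ((-21 + 52) + 4766*(-1/2445))*858 = (31 - 4766/2445)*858 = (71029/2445)*858 = 20314294/815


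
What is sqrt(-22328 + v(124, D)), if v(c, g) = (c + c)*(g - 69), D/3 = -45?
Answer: 2*I*sqrt(18230) ≈ 270.04*I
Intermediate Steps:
D = -135 (D = 3*(-45) = -135)
v(c, g) = 2*c*(-69 + g) (v(c, g) = (2*c)*(-69 + g) = 2*c*(-69 + g))
sqrt(-22328 + v(124, D)) = sqrt(-22328 + 2*124*(-69 - 135)) = sqrt(-22328 + 2*124*(-204)) = sqrt(-22328 - 50592) = sqrt(-72920) = 2*I*sqrt(18230)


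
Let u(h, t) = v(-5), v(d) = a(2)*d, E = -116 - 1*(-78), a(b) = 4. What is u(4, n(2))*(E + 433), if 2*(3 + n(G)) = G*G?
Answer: -7900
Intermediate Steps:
E = -38 (E = -116 + 78 = -38)
v(d) = 4*d
n(G) = -3 + G**2/2 (n(G) = -3 + (G*G)/2 = -3 + G**2/2)
u(h, t) = -20 (u(h, t) = 4*(-5) = -20)
u(4, n(2))*(E + 433) = -20*(-38 + 433) = -20*395 = -7900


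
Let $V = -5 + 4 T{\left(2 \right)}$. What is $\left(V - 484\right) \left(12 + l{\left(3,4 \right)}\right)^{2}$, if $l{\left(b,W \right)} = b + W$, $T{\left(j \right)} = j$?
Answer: $-173641$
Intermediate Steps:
$l{\left(b,W \right)} = W + b$
$V = 3$ ($V = -5 + 4 \cdot 2 = -5 + 8 = 3$)
$\left(V - 484\right) \left(12 + l{\left(3,4 \right)}\right)^{2} = \left(3 - 484\right) \left(12 + \left(4 + 3\right)\right)^{2} = - 481 \left(12 + 7\right)^{2} = - 481 \cdot 19^{2} = \left(-481\right) 361 = -173641$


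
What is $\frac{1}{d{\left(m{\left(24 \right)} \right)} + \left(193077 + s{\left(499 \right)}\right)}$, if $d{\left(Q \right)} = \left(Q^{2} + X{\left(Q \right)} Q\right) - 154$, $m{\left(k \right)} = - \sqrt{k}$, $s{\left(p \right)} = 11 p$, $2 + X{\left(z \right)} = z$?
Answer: $\frac{49615}{9846592876} - \frac{\sqrt{6}}{9846592876} \approx 5.0385 \cdot 10^{-6}$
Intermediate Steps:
$X{\left(z \right)} = -2 + z$
$d{\left(Q \right)} = -154 + Q^{2} + Q \left(-2 + Q\right)$ ($d{\left(Q \right)} = \left(Q^{2} + \left(-2 + Q\right) Q\right) - 154 = \left(Q^{2} + Q \left(-2 + Q\right)\right) - 154 = -154 + Q^{2} + Q \left(-2 + Q\right)$)
$\frac{1}{d{\left(m{\left(24 \right)} \right)} + \left(193077 + s{\left(499 \right)}\right)} = \frac{1}{\left(-154 - 2 \left(- \sqrt{24}\right) + 2 \left(- \sqrt{24}\right)^{2}\right) + \left(193077 + 11 \cdot 499\right)} = \frac{1}{\left(-154 - 2 \left(- 2 \sqrt{6}\right) + 2 \left(- 2 \sqrt{6}\right)^{2}\right) + \left(193077 + 5489\right)} = \frac{1}{\left(-154 - 2 \left(- 2 \sqrt{6}\right) + 2 \left(- 2 \sqrt{6}\right)^{2}\right) + 198566} = \frac{1}{\left(-154 + 4 \sqrt{6} + 2 \cdot 24\right) + 198566} = \frac{1}{\left(-154 + 4 \sqrt{6} + 48\right) + 198566} = \frac{1}{\left(-106 + 4 \sqrt{6}\right) + 198566} = \frac{1}{198460 + 4 \sqrt{6}}$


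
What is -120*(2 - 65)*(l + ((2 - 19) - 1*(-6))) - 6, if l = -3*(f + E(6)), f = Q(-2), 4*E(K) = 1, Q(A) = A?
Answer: -43476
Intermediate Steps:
E(K) = ¼ (E(K) = (¼)*1 = ¼)
f = -2
l = 21/4 (l = -3*(-2 + ¼) = -3*(-7/4) = 21/4 ≈ 5.2500)
-120*(2 - 65)*(l + ((2 - 19) - 1*(-6))) - 6 = -120*(2 - 65)*(21/4 + ((2 - 19) - 1*(-6))) - 6 = -(-7560)*(21/4 + (-17 + 6)) - 6 = -(-7560)*(21/4 - 11) - 6 = -(-7560)*(-23)/4 - 6 = -120*1449/4 - 6 = -43470 - 6 = -43476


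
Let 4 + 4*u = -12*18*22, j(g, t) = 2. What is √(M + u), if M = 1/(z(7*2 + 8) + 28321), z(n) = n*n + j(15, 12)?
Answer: I*√986683594254/28807 ≈ 34.482*I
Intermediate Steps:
z(n) = 2 + n² (z(n) = n*n + 2 = n² + 2 = 2 + n²)
u = -1189 (u = -1 + (-12*18*22)/4 = -1 + (-216*22)/4 = -1 + (¼)*(-4752) = -1 - 1188 = -1189)
M = 1/28807 (M = 1/((2 + (7*2 + 8)²) + 28321) = 1/((2 + (14 + 8)²) + 28321) = 1/((2 + 22²) + 28321) = 1/((2 + 484) + 28321) = 1/(486 + 28321) = 1/28807 ≈ 3.4714e-5)
√(M + u) = √(1/28807 - 1189) = √(-34251522/28807) = I*√986683594254/28807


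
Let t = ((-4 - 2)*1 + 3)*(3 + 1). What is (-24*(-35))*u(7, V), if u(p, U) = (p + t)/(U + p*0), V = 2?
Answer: -2100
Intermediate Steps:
t = -12 (t = (-6*1 + 3)*4 = (-6 + 3)*4 = -3*4 = -12)
u(p, U) = (-12 + p)/U (u(p, U) = (p - 12)/(U + p*0) = (-12 + p)/(U + 0) = (-12 + p)/U)
(-24*(-35))*u(7, V) = (-24*(-35))*((-12 + 7)/2) = 840*((½)*(-5)) = 840*(-5/2) = -2100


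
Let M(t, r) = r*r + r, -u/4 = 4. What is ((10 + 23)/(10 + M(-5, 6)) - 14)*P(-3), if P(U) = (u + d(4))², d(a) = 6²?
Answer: -69500/13 ≈ -5346.2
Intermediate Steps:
u = -16 (u = -4*4 = -16)
d(a) = 36
M(t, r) = r + r² (M(t, r) = r² + r = r + r²)
P(U) = 400 (P(U) = (-16 + 36)² = 20² = 400)
((10 + 23)/(10 + M(-5, 6)) - 14)*P(-3) = ((10 + 23)/(10 + 6*(1 + 6)) - 14)*400 = (33/(10 + 6*7) - 14)*400 = (33/(10 + 42) - 14)*400 = (33/52 - 14)*400 = -695/52*400 = -69500/13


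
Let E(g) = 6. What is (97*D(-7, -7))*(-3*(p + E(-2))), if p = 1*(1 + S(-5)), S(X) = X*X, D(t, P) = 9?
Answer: -83808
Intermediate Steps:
S(X) = X²
p = 26 (p = 1*(1 + (-5)²) = 1*(1 + 25) = 1*26 = 26)
(97*D(-7, -7))*(-3*(p + E(-2))) = (97*9)*(-3*(26 + 6)) = 873*(-3*32) = 873*(-96) = -83808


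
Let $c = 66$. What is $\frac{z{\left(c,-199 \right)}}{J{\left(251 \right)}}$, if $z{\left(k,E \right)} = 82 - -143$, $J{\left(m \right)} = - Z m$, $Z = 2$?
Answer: $- \frac{225}{502} \approx -0.44821$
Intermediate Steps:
$J{\left(m \right)} = - 2 m$ ($J{\left(m \right)} = \left(-1\right) 2 m = - 2 m$)
$z{\left(k,E \right)} = 225$ ($z{\left(k,E \right)} = 82 + 143 = 225$)
$\frac{z{\left(c,-199 \right)}}{J{\left(251 \right)}} = \frac{225}{\left(-2\right) 251} = \frac{225}{-502} = 225 \left(- \frac{1}{502}\right) = - \frac{225}{502}$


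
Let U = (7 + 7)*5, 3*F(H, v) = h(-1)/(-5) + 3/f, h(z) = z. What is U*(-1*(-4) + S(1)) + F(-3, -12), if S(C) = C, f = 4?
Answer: 21019/60 ≈ 350.32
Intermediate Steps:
F(H, v) = 19/60 (F(H, v) = (-1/(-5) + 3/4)/3 = (-1*(-1/5) + 3*(1/4))/3 = (1/5 + 3/4)/3 = (1/3)*(19/20) = 19/60)
U = 70 (U = 14*5 = 70)
U*(-1*(-4) + S(1)) + F(-3, -12) = 70*(-1*(-4) + 1) + 19/60 = 70*(4 + 1) + 19/60 = 70*5 + 19/60 = 350 + 19/60 = 21019/60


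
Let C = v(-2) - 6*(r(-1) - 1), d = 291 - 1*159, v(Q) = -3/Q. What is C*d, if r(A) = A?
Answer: 1782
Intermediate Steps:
d = 132 (d = 291 - 159 = 132)
C = 27/2 (C = -3/(-2) - 6*(-1 - 1) = -3*(-1/2) - 6*(-2) = 3/2 - 1*(-12) = 3/2 + 12 = 27/2 ≈ 13.500)
C*d = (27/2)*132 = 1782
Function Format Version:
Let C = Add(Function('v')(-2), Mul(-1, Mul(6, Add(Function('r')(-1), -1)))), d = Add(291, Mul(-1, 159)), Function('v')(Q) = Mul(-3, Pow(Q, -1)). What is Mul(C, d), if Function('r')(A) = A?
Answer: 1782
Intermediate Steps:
d = 132 (d = Add(291, -159) = 132)
C = Rational(27, 2) (C = Add(Mul(-3, Pow(-2, -1)), Mul(-1, Mul(6, Add(-1, -1)))) = Add(Mul(-3, Rational(-1, 2)), Mul(-1, Mul(6, -2))) = Add(Rational(3, 2), Mul(-1, -12)) = Add(Rational(3, 2), 12) = Rational(27, 2) ≈ 13.500)
Mul(C, d) = Mul(Rational(27, 2), 132) = 1782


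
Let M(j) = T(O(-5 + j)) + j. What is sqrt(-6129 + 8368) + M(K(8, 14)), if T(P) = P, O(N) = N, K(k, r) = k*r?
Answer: 219 + sqrt(2239) ≈ 266.32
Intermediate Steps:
M(j) = -5 + 2*j (M(j) = (-5 + j) + j = -5 + 2*j)
sqrt(-6129 + 8368) + M(K(8, 14)) = sqrt(-6129 + 8368) + (-5 + 2*(8*14)) = sqrt(2239) + (-5 + 2*112) = sqrt(2239) + (-5 + 224) = sqrt(2239) + 219 = 219 + sqrt(2239)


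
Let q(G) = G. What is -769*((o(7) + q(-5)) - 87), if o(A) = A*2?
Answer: 59982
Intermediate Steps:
o(A) = 2*A
-769*((o(7) + q(-5)) - 87) = -769*((2*7 - 5) - 87) = -769*((14 - 5) - 87) = -769*(9 - 87) = -769*(-78) = 59982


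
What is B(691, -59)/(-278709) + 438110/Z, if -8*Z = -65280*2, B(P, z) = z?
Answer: 1356735143/50539232 ≈ 26.845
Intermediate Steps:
Z = 16320 (Z = -(-8160)*2 = -⅛*(-130560) = 16320)
B(691, -59)/(-278709) + 438110/Z = -59/(-278709) + 438110/16320 = -59*(-1/278709) + 438110*(1/16320) = 59/278709 + 43811/1632 = 1356735143/50539232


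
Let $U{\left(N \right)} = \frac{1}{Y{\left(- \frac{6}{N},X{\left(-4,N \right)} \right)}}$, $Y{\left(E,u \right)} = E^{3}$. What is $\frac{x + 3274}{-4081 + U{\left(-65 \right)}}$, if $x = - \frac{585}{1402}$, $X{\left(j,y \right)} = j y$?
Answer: $- \frac{495672804}{425416571} \approx -1.1651$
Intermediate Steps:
$x = - \frac{585}{1402}$ ($x = \left(-585\right) \frac{1}{1402} = - \frac{585}{1402} \approx -0.41726$)
$U{\left(N \right)} = - \frac{N^{3}}{216}$ ($U{\left(N \right)} = \frac{1}{\left(- \frac{6}{N}\right)^{3}} = \frac{1}{\left(-216\right) \frac{1}{N^{3}}} = - \frac{N^{3}}{216}$)
$\frac{x + 3274}{-4081 + U{\left(-65 \right)}} = \frac{- \frac{585}{1402} + 3274}{-4081 - \frac{\left(-65\right)^{3}}{216}} = \frac{4589563}{1402 \left(-4081 - - \frac{274625}{216}\right)} = \frac{4589563}{1402 \left(-4081 + \frac{274625}{216}\right)} = \frac{4589563}{1402 \left(- \frac{606871}{216}\right)} = \frac{4589563}{1402} \left(- \frac{216}{606871}\right) = - \frac{495672804}{425416571}$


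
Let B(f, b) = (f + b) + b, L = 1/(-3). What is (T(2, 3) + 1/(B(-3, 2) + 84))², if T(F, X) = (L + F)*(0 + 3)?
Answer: 181476/7225 ≈ 25.118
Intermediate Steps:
L = -⅓ ≈ -0.33333
T(F, X) = -1 + 3*F (T(F, X) = (-⅓ + F)*(0 + 3) = (-⅓ + F)*3 = -1 + 3*F)
B(f, b) = f + 2*b (B(f, b) = (b + f) + b = f + 2*b)
(T(2, 3) + 1/(B(-3, 2) + 84))² = ((-1 + 3*2) + 1/((-3 + 2*2) + 84))² = ((-1 + 6) + 1/((-3 + 4) + 84))² = (5 + 1/(1 + 84))² = (5 + 1/85)² = (426/85)² = 181476/7225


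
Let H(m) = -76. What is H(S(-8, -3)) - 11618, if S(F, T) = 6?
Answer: -11694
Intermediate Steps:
H(S(-8, -3)) - 11618 = -76 - 11618 = -11694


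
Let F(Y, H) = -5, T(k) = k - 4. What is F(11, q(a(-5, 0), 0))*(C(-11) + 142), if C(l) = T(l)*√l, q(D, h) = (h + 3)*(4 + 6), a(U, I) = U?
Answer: -710 + 75*I*√11 ≈ -710.0 + 248.75*I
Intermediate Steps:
q(D, h) = 30 + 10*h (q(D, h) = (3 + h)*10 = 30 + 10*h)
T(k) = -4 + k
C(l) = √l*(-4 + l) (C(l) = (-4 + l)*√l = √l*(-4 + l))
F(11, q(a(-5, 0), 0))*(C(-11) + 142) = -5*(√(-11)*(-4 - 11) + 142) = -5*((I*√11)*(-15) + 142) = -5*(-15*I*√11 + 142) = -5*(142 - 15*I*√11) = -710 + 75*I*√11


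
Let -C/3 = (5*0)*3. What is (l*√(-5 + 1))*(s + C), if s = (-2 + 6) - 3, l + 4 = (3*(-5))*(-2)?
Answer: 52*I ≈ 52.0*I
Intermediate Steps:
C = 0 (C = -3*5*0*3 = -0*3 = -3*0 = 0)
l = 26 (l = -4 + (3*(-5))*(-2) = -4 - 15*(-2) = -4 + 30 = 26)
s = 1 (s = 4 - 3 = 1)
(l*√(-5 + 1))*(s + C) = (26*√(-5 + 1))*(1 + 0) = (26*√(-4))*1 = (26*(2*I))*1 = (52*I)*1 = 52*I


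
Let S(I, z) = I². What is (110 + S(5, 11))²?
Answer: 18225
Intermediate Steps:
(110 + S(5, 11))² = (110 + 5²)² = (110 + 25)² = 135² = 18225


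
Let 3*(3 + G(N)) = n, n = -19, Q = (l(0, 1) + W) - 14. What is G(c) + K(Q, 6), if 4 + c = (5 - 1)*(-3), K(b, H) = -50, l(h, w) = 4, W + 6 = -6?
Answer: -178/3 ≈ -59.333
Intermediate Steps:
W = -12 (W = -6 - 6 = -12)
Q = -22 (Q = (4 - 12) - 14 = -8 - 14 = -22)
c = -16 (c = -4 + (5 - 1)*(-3) = -4 + 4*(-3) = -4 - 12 = -16)
G(N) = -28/3 (G(N) = -3 + (⅓)*(-19) = -3 - 19/3 = -28/3)
G(c) + K(Q, 6) = -28/3 - 50 = -178/3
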